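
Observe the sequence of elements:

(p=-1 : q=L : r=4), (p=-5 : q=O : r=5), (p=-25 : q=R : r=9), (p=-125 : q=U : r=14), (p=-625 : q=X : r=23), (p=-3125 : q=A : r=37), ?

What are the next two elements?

P: -1, -5, -25, -125, -625, -3125 → -15625 → -78125 (×5 each step).
Q goes L, O, R, U, X, A → D → G (letters move forward 3 places in the alphabet, wrapping Z→A).
R — each term is the sum of the two before it: 4, 5, 9, 14, 23, 37 → 60 → 97.
So the next two elements are (p=-15625 : q=D : r=60) and (p=-78125 : q=G : r=97).

(p=-15625 : q=D : r=60), (p=-78125 : q=G : r=97)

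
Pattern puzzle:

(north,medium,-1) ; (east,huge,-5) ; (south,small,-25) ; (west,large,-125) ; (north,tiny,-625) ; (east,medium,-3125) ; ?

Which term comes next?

Direction: repeats north → east → south → west; north, east, south, west, north, east → south.
Size: repeats medium → huge → small → large → tiny; medium, huge, small, large, tiny, medium → huge.
For the third entry, ×5 each step: -1, -5, -25, -125, -625, -3125 → -15625.
Putting it together: (south,huge,-15625).

(south,huge,-15625)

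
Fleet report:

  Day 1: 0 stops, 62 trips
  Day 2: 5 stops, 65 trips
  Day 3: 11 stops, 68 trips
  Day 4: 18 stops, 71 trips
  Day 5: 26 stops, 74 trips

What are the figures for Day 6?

35 stops, 77 trips

Stops: differences are 5, 6, 7, … (increasing by 1 each time); 0, 5, 11, 18, 26 → 35.
For the trips, +3 each step: 62, 65, 68, 71, 74 → 77.
Putting it together: 35 stops, 77 trips.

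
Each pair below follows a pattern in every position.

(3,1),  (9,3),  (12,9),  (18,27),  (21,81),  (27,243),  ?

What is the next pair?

(30,729)

For the first value, alternating steps +6, +3, +6, +3, …: 3, 9, 12, 18, 21, 27 → 30.
Second value: ×3 each step; 1, 3, 9, 27, 81, 243 → 729.
So the next pair is (30,729).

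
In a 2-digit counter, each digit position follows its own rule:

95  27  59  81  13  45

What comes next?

77

First digit — +3 each step, mod 10: 9, 2, 5, 8, 1, 4 → 7.
Second digit: +2 each step, mod 10; 5, 7, 9, 1, 3, 5 → 7.
Putting it together: 77.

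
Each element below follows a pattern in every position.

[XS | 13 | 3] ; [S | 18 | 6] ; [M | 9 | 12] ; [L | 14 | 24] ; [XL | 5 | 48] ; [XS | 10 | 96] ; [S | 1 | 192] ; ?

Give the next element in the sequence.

Size: XS, S, M, L, XL, XS, S → M (repeats XS → S → M → L → XL).
For the second part, alternating steps +5, −9, +5, −9, …: 13, 18, 9, 14, 5, 10, 1 → 6.
Third part: 3, 6, 12, 24, 48, 96, 192 → 384 (×2 each step).
Combining the parts gives [M | 6 | 384].

[M | 6 | 384]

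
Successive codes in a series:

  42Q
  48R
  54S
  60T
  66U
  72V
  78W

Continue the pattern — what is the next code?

84X

First component: 42, 48, 54, 60, 66, 72, 78 → 84 (+6 each step).
Letter — letters move forward 1 place in the alphabet: Q, R, S, T, U, V, W → X.
Putting it together: 84X.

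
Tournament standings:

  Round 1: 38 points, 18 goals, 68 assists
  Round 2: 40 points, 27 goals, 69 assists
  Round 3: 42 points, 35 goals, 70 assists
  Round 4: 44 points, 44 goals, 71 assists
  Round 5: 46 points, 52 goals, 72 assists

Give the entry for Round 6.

48 points, 61 goals, 73 assists

For the points, +2 each step: 38, 40, 42, 44, 46 → 48.
Goals — alternating steps +9, +8, +9, +8, …: 18, 27, 35, 44, 52 → 61.
Assists: 68, 69, 70, 71, 72 → 73 (+1 each step).
Putting it together: 48 points, 61 goals, 73 assists.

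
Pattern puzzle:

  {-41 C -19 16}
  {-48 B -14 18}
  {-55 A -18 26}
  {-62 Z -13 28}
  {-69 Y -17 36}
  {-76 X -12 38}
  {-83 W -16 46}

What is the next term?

First value — −7 each step: -41, -48, -55, -62, -69, -76, -83 → -90.
For the letter, letters move back 1 place in the alphabet, wrapping A→Z: C, B, A, Z, Y, X, W → V.
Third value: alternating steps +5, −4, +5, −4, …, so -19, -14, -18, -13, -17, -12, -16 → -11.
Fourth value: 16, 18, 26, 28, 36, 38, 46 → 48 (alternating steps +2, +8, +2, +8, …).
Putting it together: {-90 V -11 48}.

{-90 V -11 48}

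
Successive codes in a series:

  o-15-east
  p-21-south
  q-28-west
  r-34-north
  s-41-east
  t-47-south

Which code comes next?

u-54-west

Letter: letters move forward 1 place in the alphabet, so o, p, q, r, s, t → u.
Second component: alternating steps +6, +7, +6, +7, …; 15, 21, 28, 34, 41, 47 → 54.
Direction: repeats east → south → west → north; east, south, west, north, east, south → west.
So the next code is u-54-west.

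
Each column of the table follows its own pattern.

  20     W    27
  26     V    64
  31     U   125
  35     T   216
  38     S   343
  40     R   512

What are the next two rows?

41  Q  729; 41  P  1000

First component — differences are 6, 5, 4, … (decreasing by 1 each time): 20, 26, 31, 35, 38, 40 → 41 → 41.
Letter: letters move back 1 place in the alphabet, so W, V, U, T, S, R → Q → P.
Third component: perfect cubes: 3³, 4³, 5³, …; 27, 64, 125, 216, 343, 512 → 729 → 1000.
Putting the parts together: 41  Q  729 and then 41  P  1000.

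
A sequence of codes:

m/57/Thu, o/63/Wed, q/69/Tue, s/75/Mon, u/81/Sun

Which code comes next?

w/87/Sat

Letter — letters move forward 2 places in the alphabet: m, o, q, s, u → w.
Second component: 57, 63, 69, 75, 81 → 87 (+6 each step).
Day: Thu, Wed, Tue, Mon, Sun → Sat (runs backward through the weekdays Mon→Sun).
Combining the parts gives w/87/Sat.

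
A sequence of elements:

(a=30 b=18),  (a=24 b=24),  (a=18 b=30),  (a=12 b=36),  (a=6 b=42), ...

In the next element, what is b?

A goes 30, 24, 18, 12, 6 → 0 (−6 each step).
B: together with the a always sums to 48; 18, 24, 30, 36, 42 → 48.

48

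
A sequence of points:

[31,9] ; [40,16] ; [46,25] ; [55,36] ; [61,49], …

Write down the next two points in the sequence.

[70,64], [76,81]

First part goes 31, 40, 46, 55, 61 → 70 → 76 (alternating steps +9, +6, +9, +6, …).
For the second part, perfect squares: 3², 4², 5², …: 9, 16, 25, 36, 49 → 64 → 81.
Putting the parts together: [70,64] and then [76,81].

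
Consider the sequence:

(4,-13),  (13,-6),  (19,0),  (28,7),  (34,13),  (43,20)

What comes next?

First slot: alternating steps +9, +6, +9, +6, …; 4, 13, 19, 28, 34, 43 → 49.
Second slot goes -13, -6, 0, 7, 13, 20 → 26 (alternating steps +7, +6, +7, +6, …).
Putting it together: (49,26).

(49,26)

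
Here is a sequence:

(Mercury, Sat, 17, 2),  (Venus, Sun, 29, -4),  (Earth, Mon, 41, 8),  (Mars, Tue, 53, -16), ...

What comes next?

(Jupiter, Wed, 65, 32)

Planet — runs through the planets Mercury→Neptune: Mercury, Venus, Earth, Mars → Jupiter.
Day: runs through the weekdays Mon→Sun, so Sat, Sun, Mon, Tue → Wed.
Third part: +12 each step, so 17, 29, 41, 53 → 65.
Fourth part: 2, -4, 8, -16 → 32 (×(-2) each step).
Combining the parts gives (Jupiter, Wed, 65, 32).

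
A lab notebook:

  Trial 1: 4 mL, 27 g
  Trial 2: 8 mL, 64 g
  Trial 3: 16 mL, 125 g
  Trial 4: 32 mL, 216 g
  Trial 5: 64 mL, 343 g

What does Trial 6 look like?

ML: 4, 8, 16, 32, 64 → 128 (×2 each step).
G goes 27, 64, 125, 216, 343 → 512 (perfect cubes: 3³, 4³, 5³, …).
So the next line is 128 mL, 512 g.

128 mL, 512 g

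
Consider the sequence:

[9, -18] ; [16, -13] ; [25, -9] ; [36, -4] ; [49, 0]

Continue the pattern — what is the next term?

First coordinate — perfect squares: 3², 4², 5², …: 9, 16, 25, 36, 49 → 64.
Second coordinate: -18, -13, -9, -4, 0 → 5 (alternating steps +5, +4, +5, +4, …).
Putting it together: [64, 5].

[64, 5]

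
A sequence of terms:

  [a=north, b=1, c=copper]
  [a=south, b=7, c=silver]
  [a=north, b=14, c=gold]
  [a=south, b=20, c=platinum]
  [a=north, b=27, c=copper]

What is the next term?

[a=south, b=33, c=silver]

For the a, alternates north ↔ south: north, south, north, south, north → south.
B — alternating steps +6, +7, +6, +7, …: 1, 7, 14, 20, 27 → 33.
C: repeats copper → silver → gold → platinum; copper, silver, gold, platinum, copper → silver.
Combining the parts gives [a=south, b=33, c=silver].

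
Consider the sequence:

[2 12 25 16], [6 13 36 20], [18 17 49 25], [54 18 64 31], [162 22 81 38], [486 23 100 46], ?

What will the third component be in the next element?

121

Third component: 25, 36, 49, 64, 81, 100 → 121 (perfect squares: 5², 6², 7², …).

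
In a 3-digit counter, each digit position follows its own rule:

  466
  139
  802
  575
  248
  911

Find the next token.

First digit — −3 each step, mod 10: 4, 1, 8, 5, 2, 9 → 6.
Second digit — −3 each step, mod 10: 6, 3, 0, 7, 4, 1 → 8.
Third digit goes 6, 9, 2, 5, 8, 1 → 4 (+3 each step, mod 10).
So the next token is 684.

684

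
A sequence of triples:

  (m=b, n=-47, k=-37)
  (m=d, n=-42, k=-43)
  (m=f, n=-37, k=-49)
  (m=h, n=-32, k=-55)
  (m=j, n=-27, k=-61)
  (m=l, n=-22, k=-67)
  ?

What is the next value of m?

M: letters move forward 2 places in the alphabet, so b, d, f, h, j, l → n.

n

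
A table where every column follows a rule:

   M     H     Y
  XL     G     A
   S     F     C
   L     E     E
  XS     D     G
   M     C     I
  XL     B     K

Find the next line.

S  A  M

Size: repeats M → XL → S → L → XS; M, XL, S, L, XS, M, XL → S.
First letter — letters move back 1 place in the alphabet: H, G, F, E, D, C, B → A.
Second letter: Y, A, C, E, G, I, K → M (letters move forward 2 places in the alphabet, wrapping Z→A).
Combining the parts gives S  A  M.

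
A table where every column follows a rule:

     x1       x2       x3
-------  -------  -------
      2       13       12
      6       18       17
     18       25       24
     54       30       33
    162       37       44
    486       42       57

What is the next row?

For the column x1, ×3 each step: 2, 6, 18, 54, 162, 486 → 1458.
Column x2: alternating steps +5, +7, +5, +7, …, so 13, 18, 25, 30, 37, 42 → 49.
Column x3 — differences are 5, 7, 9, … (increasing by 2 each time): 12, 17, 24, 33, 44, 57 → 72.
So the next row is 1458  49  72.

1458  49  72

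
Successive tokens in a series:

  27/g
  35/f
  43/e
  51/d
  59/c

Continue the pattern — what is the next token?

For the first component, +8 each step: 27, 35, 43, 51, 59 → 67.
Letter: letters move back 1 place in the alphabet; g, f, e, d, c → b.
Combining the parts gives 67/b.

67/b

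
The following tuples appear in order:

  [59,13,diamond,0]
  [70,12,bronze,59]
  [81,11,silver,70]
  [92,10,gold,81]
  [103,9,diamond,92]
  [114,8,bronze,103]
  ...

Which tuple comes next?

[125,7,silver,114]

First component: +11 each step; 59, 70, 81, 92, 103, 114 → 125.
For the second component, −1 each step: 13, 12, 11, 10, 9, 8 → 7.
Rank: repeats diamond → bronze → silver → gold, so diamond, bronze, silver, gold, diamond, bronze → silver.
Fourth component goes 0, 59, 70, 81, 92, 103 → 114 (always the previous value of the first component).
Combining the parts gives [125,7,silver,114].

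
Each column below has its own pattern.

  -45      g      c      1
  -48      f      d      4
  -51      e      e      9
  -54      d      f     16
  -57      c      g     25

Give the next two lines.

First component: -45, -48, -51, -54, -57 → -60 → -63 (−3 each step).
First letter: g, f, e, d, c → b → a (letters move back 1 place in the alphabet).
Second letter: letters move forward 1 place in the alphabet; c, d, e, f, g → h → i.
For the fourth component, perfect squares: 1², 2², 3², …: 1, 4, 9, 16, 25 → 36 → 49.
Putting the parts together: -60  b  h  36 and then -63  a  i  49.

-60  b  h  36; -63  a  i  49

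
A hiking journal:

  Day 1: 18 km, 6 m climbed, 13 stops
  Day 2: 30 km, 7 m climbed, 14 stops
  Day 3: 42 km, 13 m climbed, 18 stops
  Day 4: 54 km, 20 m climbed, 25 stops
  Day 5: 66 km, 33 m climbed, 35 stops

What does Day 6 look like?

For the km, +12 each step: 18, 30, 42, 54, 66 → 78.
For the m climbed, each term is the sum of the two before it: 6, 7, 13, 20, 33 → 53.
Stops — differences are 1, 4, 7, … (increasing by 3 each time): 13, 14, 18, 25, 35 → 48.
Combining the parts gives 78 km, 53 m climbed, 48 stops.

78 km, 53 m climbed, 48 stops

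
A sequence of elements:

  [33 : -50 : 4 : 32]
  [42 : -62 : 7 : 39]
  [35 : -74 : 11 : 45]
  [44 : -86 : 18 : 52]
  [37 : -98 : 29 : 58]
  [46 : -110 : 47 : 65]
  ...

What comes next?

[39 : -122 : 76 : 71]

First part: 33, 42, 35, 44, 37, 46 → 39 (alternating steps +9, −7, +9, −7, …).
Second part goes -50, -62, -74, -86, -98, -110 → -122 (−12 each step).
Third part goes 4, 7, 11, 18, 29, 47 → 76 (each term is the sum of the two before it).
For the fourth part, alternating steps +7, +6, +7, +6, …: 32, 39, 45, 52, 58, 65 → 71.
Putting it together: [39 : -122 : 76 : 71].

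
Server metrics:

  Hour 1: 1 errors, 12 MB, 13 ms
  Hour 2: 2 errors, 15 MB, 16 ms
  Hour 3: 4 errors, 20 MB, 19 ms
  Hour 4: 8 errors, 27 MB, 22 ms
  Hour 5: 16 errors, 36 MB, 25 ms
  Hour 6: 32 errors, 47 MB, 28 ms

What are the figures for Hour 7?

64 errors, 60 MB, 31 ms

Errors: 1, 2, 4, 8, 16, 32 → 64 (×2 each step).
MB: differences are 3, 5, 7, … (increasing by 2 each time), so 12, 15, 20, 27, 36, 47 → 60.
Ms: 13, 16, 19, 22, 25, 28 → 31 (+3 each step).
So the next row is 64 errors, 60 MB, 31 ms.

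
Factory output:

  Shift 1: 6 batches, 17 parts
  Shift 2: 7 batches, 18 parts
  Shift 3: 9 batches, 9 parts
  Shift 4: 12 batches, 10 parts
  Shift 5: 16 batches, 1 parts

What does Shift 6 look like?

Batches: 6, 7, 9, 12, 16 → 21 (differences are 1, 2, 3, … (increasing by 1 each time)).
Parts goes 17, 18, 9, 10, 1 → 2 (alternating steps +1, −9, +1, −9, …).
Combining the parts gives 21 batches, 2 parts.

21 batches, 2 parts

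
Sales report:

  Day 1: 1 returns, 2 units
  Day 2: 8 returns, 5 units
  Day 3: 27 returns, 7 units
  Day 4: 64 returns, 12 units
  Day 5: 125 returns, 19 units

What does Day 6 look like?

216 returns, 31 units

Returns: 1, 8, 27, 64, 125 → 216 (perfect cubes: 1³, 2³, 3³, …).
Units: each term is the sum of the two before it, so 2, 5, 7, 12, 19 → 31.
So the next record is 216 returns, 31 units.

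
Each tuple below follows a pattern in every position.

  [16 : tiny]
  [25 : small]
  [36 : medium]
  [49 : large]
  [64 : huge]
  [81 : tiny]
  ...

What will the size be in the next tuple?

First slot goes 16, 25, 36, 49, 64, 81 → 100 (perfect squares: 4², 5², 6², …).
Size: repeats tiny → small → medium → large → huge; tiny, small, medium, large, huge, tiny → small.

small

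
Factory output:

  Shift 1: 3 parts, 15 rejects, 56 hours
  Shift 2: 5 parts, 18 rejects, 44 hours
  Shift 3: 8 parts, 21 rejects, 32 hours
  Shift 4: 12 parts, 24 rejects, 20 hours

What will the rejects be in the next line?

Rejects: 15, 18, 21, 24 → 27 (+3 each step).

27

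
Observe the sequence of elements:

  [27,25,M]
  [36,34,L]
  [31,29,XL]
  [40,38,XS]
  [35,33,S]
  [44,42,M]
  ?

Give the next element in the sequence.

[39,37,L]

First entry goes 27, 36, 31, 40, 35, 44 → 39 (alternating steps +9, −5, +9, −5, …).
For the second entry, always 2 less than the first entry: 25, 34, 29, 38, 33, 42 → 37.
Size: repeats M → L → XL → XS → S; M, L, XL, XS, S, M → L.
Putting it together: [39,37,L].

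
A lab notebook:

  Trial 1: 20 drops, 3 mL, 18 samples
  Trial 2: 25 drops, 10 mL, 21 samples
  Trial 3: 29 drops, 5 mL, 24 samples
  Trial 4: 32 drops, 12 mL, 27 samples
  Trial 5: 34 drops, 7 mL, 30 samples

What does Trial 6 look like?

35 drops, 14 mL, 33 samples

Drops goes 20, 25, 29, 32, 34 → 35 (differences are 5, 4, 3, … (decreasing by 1 each time)).
ML: 3, 10, 5, 12, 7 → 14 (alternating steps +7, −5, +7, −5, …).
Samples: +3 each step, so 18, 21, 24, 27, 30 → 33.
Combining the parts gives 35 drops, 14 mL, 33 samples.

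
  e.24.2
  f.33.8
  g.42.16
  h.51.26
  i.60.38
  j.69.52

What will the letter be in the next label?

Letter goes e, f, g, h, i, j → k (letters move forward 1 place in the alphabet).

k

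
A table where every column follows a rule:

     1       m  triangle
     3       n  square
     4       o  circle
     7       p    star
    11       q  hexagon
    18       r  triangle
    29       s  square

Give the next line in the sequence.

47  t  circle

First component — each term is the sum of the two before it: 1, 3, 4, 7, 11, 18, 29 → 47.
For the letter, letters move forward 1 place in the alphabet: m, n, o, p, q, r, s → t.
Shape: repeats triangle → square → circle → star → hexagon; triangle, square, circle, star, hexagon, triangle, square → circle.
Putting it together: 47  t  circle.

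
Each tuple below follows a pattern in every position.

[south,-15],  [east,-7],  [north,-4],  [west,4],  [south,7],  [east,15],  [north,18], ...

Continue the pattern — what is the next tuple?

Direction goes south, east, north, west, south, east, north → west (repeats south → east → north → west).
Second value — alternating steps +8, +3, +8, +3, …: -15, -7, -4, 4, 7, 15, 18 → 26.
So the next tuple is [west,26].

[west,26]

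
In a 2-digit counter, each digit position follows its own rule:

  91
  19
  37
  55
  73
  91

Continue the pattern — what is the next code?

19

First digit: +2 each step, mod 10; 9, 1, 3, 5, 7, 9 → 1.
Second digit goes 1, 9, 7, 5, 3, 1 → 9 (−2 each step, mod 10).
So the next code is 19.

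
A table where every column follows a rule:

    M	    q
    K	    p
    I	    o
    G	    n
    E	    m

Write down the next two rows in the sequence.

For the first letter, letters move back 2 places in the alphabet: M, K, I, G, E → C → A.
Second letter: q, p, o, n, m → l → k (letters move back 1 place in the alphabet).
So the next two rows are C  l and A  k.

C  l; A  k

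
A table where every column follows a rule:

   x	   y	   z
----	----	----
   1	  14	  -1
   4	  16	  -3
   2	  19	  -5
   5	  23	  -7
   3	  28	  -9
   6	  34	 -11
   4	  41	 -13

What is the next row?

Column x — alternating steps +3, −2, +3, −2, …: 1, 4, 2, 5, 3, 6, 4 → 7.
For the column y, differences are 2, 3, 4, … (increasing by 1 each time): 14, 16, 19, 23, 28, 34, 41 → 49.
Column z — −2 each step: -1, -3, -5, -7, -9, -11, -13 → -15.
Putting it together: 7  49  -15.

7  49  -15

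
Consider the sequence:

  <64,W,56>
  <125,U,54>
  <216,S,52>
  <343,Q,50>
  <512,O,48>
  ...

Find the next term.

First entry: perfect cubes: 4³, 5³, 6³, …, so 64, 125, 216, 343, 512 → 729.
Letter — letters move back 2 places in the alphabet: W, U, S, Q, O → M.
Third entry goes 56, 54, 52, 50, 48 → 46 (−2 each step).
Combining the parts gives <729,M,46>.

<729,M,46>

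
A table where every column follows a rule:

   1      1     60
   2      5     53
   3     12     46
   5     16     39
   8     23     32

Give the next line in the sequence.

First component: each term is the sum of the two before it, so 1, 2, 3, 5, 8 → 13.
Second component: alternating steps +4, +7, +4, +7, …, so 1, 5, 12, 16, 23 → 27.
Third component: −7 each step; 60, 53, 46, 39, 32 → 25.
So the next line is 13  27  25.

13  27  25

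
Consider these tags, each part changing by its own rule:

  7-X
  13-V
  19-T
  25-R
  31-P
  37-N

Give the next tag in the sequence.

For the first component, +6 each step: 7, 13, 19, 25, 31, 37 → 43.
For the letter, letters move back 2 places in the alphabet: X, V, T, R, P, N → L.
Putting it together: 43-L.

43-L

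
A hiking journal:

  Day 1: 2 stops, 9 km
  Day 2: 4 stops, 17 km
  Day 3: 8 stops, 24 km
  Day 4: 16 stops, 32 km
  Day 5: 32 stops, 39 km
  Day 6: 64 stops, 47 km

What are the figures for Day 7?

Stops: ×2 each step, so 2, 4, 8, 16, 32, 64 → 128.
Km — alternating steps +8, +7, +8, +7, …: 9, 17, 24, 32, 39, 47 → 54.
So the next record is 128 stops, 54 km.

128 stops, 54 km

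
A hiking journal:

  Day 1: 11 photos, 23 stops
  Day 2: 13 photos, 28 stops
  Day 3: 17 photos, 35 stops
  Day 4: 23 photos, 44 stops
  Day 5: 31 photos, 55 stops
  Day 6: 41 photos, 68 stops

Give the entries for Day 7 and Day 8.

53 photos, 83 stops; 67 photos, 100 stops

Photos — differences are 2, 4, 6, … (increasing by 2 each time): 11, 13, 17, 23, 31, 41 → 53 → 67.
For the stops, differences are 5, 7, 9, … (increasing by 2 each time): 23, 28, 35, 44, 55, 68 → 83 → 100.
So the next two lines are 53 photos, 83 stops and 67 photos, 100 stops.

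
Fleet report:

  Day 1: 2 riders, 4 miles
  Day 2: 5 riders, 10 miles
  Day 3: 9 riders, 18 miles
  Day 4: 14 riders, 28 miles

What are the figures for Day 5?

20 riders, 40 miles

Riders goes 2, 5, 9, 14 → 20 (differences are 3, 4, 5, … (increasing by 1 each time)).
Miles — always 2 × the riders: 4, 10, 18, 28 → 40.
Putting it together: 20 riders, 40 miles.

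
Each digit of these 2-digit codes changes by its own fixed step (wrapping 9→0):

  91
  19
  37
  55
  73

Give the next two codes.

91, 19

First digit: +2 each step, mod 10, so 9, 1, 3, 5, 7 → 9 → 1.
For the second digit, −2 each step, mod 10: 1, 9, 7, 5, 3 → 1 → 9.
Putting the parts together: 91 and then 19.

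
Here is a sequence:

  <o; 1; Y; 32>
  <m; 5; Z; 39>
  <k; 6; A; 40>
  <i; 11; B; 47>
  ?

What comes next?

First letter: letters move back 2 places in the alphabet, so o, m, k, i → g.
For the second part, each term is the sum of the two before it: 1, 5, 6, 11 → 17.
Second letter — letters move forward 1 place in the alphabet, wrapping Z→A: Y, Z, A, B → C.
Fourth part: alternating steps +7, +1, +7, +1, …; 32, 39, 40, 47 → 48.
So the next tuple is <g; 17; C; 48>.

<g; 17; C; 48>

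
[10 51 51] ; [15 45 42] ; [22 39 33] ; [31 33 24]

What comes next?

[42 27 15]

First part: differences are 5, 7, 9, … (increasing by 2 each time); 10, 15, 22, 31 → 42.
Second part goes 51, 45, 39, 33 → 27 (−6 each step).
Third part — −9 each step: 51, 42, 33, 24 → 15.
Combining the parts gives [42 27 15].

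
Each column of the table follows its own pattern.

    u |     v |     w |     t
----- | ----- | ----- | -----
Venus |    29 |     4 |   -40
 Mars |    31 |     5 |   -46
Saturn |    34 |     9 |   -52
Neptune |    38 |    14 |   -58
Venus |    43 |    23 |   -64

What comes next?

Mars  49  37  -70

For the column u, repeats Venus → Mars → Saturn → Neptune: Venus, Mars, Saturn, Neptune, Venus → Mars.
For the column v, differences are 2, 3, 4, … (increasing by 1 each time): 29, 31, 34, 38, 43 → 49.
Column w: 4, 5, 9, 14, 23 → 37 (each term is the sum of the two before it).
Column t: −6 each step, so -40, -46, -52, -58, -64 → -70.
Combining the parts gives Mars  49  37  -70.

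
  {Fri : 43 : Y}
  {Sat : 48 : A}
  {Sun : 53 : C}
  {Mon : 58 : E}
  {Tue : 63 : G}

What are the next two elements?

For the day, runs through the weekdays Mon→Sun: Fri, Sat, Sun, Mon, Tue → Wed → Thu.
Second slot: +5 each step; 43, 48, 53, 58, 63 → 68 → 73.
Letter: letters move forward 2 places in the alphabet, wrapping Z→A, so Y, A, C, E, G → I → K.
Putting the parts together: {Wed : 68 : I} and then {Thu : 73 : K}.

{Wed : 68 : I}, {Thu : 73 : K}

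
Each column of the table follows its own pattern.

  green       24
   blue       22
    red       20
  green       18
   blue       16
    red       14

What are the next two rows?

green  12; blue  10

Colour: repeats green → blue → red; green, blue, red, green, blue, red → green → blue.
Second component: 24, 22, 20, 18, 16, 14 → 12 → 10 (−2 each step).
So the next two rows are green  12 and blue  10.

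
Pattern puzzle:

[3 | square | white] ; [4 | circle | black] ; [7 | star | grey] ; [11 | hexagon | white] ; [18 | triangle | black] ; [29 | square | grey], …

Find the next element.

[47 | circle | white]

First coordinate — each term is the sum of the two before it: 3, 4, 7, 11, 18, 29 → 47.
Shape: square, circle, star, hexagon, triangle, square → circle (repeats square → circle → star → hexagon → triangle).
Shade: repeats white → black → grey; white, black, grey, white, black, grey → white.
Putting it together: [47 | circle | white].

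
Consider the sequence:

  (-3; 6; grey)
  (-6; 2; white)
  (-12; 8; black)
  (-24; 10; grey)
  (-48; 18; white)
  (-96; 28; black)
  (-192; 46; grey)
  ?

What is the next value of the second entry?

Second entry: each term is the sum of the two before it, so 6, 2, 8, 10, 18, 28, 46 → 74.

74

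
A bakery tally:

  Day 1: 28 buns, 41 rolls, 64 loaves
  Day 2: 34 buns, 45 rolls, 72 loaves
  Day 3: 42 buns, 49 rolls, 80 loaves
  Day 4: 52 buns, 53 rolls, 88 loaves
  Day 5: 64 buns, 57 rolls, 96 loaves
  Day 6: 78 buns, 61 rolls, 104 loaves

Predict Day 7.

94 buns, 65 rolls, 112 loaves

Buns: differences are 6, 8, 10, … (increasing by 2 each time); 28, 34, 42, 52, 64, 78 → 94.
Rolls — +4 each step: 41, 45, 49, 53, 57, 61 → 65.
Loaves: +8 each step; 64, 72, 80, 88, 96, 104 → 112.
Putting it together: 94 buns, 65 rolls, 112 loaves.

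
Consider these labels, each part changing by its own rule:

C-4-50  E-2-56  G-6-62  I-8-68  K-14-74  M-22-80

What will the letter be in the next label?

O

Letter — letters move forward 2 places in the alphabet: C, E, G, I, K, M → O.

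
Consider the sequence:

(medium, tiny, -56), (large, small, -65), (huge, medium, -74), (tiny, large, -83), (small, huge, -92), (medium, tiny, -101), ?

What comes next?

First size: repeats medium → large → huge → tiny → small, so medium, large, huge, tiny, small, medium → large.
For the second size, repeats tiny → small → medium → large → huge: tiny, small, medium, large, huge, tiny → small.
Third value — −9 each step: -56, -65, -74, -83, -92, -101 → -110.
Putting it together: (large, small, -110).

(large, small, -110)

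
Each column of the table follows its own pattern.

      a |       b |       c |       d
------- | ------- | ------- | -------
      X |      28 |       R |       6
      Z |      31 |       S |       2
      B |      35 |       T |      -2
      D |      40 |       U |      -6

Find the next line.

F  46  V  -10

Column a: letters move forward 2 places in the alphabet, wrapping Z→A, so X, Z, B, D → F.
Column b: differences are 3, 4, 5, … (increasing by 1 each time); 28, 31, 35, 40 → 46.
For the column c, letters move forward 1 place in the alphabet: R, S, T, U → V.
Column d — −4 each step: 6, 2, -2, -6 → -10.
So the next line is F  46  V  -10.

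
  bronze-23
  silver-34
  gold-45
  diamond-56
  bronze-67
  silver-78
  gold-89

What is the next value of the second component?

100

Rank: bronze, silver, gold, diamond, bronze, silver, gold → diamond (repeats bronze → silver → gold → diamond).
Second component: 23, 34, 45, 56, 67, 78, 89 → 100 (+11 each step).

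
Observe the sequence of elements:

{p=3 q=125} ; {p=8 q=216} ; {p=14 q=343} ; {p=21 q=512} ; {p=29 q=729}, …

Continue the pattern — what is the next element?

P goes 3, 8, 14, 21, 29 → 38 (differences are 5, 6, 7, … (increasing by 1 each time)).
For the q, perfect cubes: 5³, 6³, 7³, …: 125, 216, 343, 512, 729 → 1000.
So the next element is {p=38 q=1000}.

{p=38 q=1000}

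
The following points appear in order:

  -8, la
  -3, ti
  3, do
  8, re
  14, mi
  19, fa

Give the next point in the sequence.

25, sol

First component: -8, -3, 3, 8, 14, 19 → 25 (alternating steps +5, +6, +5, +6, …).
For the note, runs through the solfège scale do→ti: la, ti, do, re, mi, fa → sol.
Putting it together: 25, sol.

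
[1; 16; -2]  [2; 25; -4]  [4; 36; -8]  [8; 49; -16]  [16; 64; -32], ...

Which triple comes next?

[32; 81; -64]

First entry: ×2 each step; 1, 2, 4, 8, 16 → 32.
Second entry — perfect squares: 4², 5², 6², …: 16, 25, 36, 49, 64 → 81.
Third entry goes -2, -4, -8, -16, -32 → -64 (×2 each step).
So the next triple is [32; 81; -64].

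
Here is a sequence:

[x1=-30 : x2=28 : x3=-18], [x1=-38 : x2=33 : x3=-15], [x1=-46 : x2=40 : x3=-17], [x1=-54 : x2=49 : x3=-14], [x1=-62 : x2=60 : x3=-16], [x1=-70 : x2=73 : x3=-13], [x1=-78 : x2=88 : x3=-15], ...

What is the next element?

[x1=-86 : x2=105 : x3=-12]

For the x1, −8 each step: -30, -38, -46, -54, -62, -70, -78 → -86.
X2: differences are 5, 7, 9, … (increasing by 2 each time), so 28, 33, 40, 49, 60, 73, 88 → 105.
X3 — alternating steps +3, −2, +3, −2, …: -18, -15, -17, -14, -16, -13, -15 → -12.
Putting it together: [x1=-86 : x2=105 : x3=-12].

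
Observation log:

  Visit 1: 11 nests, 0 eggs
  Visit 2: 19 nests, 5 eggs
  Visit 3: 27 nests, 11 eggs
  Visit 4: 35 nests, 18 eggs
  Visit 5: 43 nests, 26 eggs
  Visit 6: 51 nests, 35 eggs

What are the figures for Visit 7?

59 nests, 45 eggs

Nests: +8 each step; 11, 19, 27, 35, 43, 51 → 59.
Eggs: differences are 5, 6, 7, … (increasing by 1 each time), so 0, 5, 11, 18, 26, 35 → 45.
Putting it together: 59 nests, 45 eggs.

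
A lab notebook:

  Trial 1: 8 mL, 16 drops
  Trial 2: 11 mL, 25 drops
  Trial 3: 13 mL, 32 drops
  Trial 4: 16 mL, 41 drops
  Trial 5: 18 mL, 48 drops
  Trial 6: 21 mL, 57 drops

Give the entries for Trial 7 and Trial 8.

23 mL, 64 drops; 26 mL, 73 drops

ML: alternating steps +3, +2, +3, +2, …; 8, 11, 13, 16, 18, 21 → 23 → 26.
Drops goes 16, 25, 32, 41, 48, 57 → 64 → 73 (alternating steps +9, +7, +9, +7, …).
Putting the parts together: 23 mL, 64 drops and then 26 mL, 73 drops.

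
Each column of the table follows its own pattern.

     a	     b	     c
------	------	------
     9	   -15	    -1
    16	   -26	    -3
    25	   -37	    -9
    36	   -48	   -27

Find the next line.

49  -59  -81

Column a — perfect squares: 3², 4², 5², …: 9, 16, 25, 36 → 49.
For the column b, −11 each step: -15, -26, -37, -48 → -59.
Column c: ×3 each step, so -1, -3, -9, -27 → -81.
So the next line is 49  -59  -81.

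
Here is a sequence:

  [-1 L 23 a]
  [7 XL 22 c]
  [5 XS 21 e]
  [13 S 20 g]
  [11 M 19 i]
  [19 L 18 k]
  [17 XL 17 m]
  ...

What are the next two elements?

[25 XS 16 o], [23 S 15 q]

First value goes -1, 7, 5, 13, 11, 19, 17 → 25 → 23 (alternating steps +8, −2, +8, −2, …).
Size: repeats L → XL → XS → S → M; L, XL, XS, S, M, L, XL → XS → S.
Third value — −1 each step: 23, 22, 21, 20, 19, 18, 17 → 16 → 15.
Letter: letters move forward 2 places in the alphabet; a, c, e, g, i, k, m → o → q.
Putting the parts together: [25 XS 16 o] and then [23 S 15 q].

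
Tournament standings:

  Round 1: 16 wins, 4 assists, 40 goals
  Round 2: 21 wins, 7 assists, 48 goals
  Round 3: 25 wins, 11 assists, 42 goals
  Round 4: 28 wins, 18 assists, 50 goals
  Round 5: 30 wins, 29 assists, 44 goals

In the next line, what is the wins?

31

For the wins, differences are 5, 4, 3, … (decreasing by 1 each time): 16, 21, 25, 28, 30 → 31.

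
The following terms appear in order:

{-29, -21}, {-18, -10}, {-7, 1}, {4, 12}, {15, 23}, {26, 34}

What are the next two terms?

First slot: +11 each step; -29, -18, -7, 4, 15, 26 → 37 → 48.
Second slot — always 8 more than the first slot: -21, -10, 1, 12, 23, 34 → 45 → 56.
So the next two terms are {37, 45} and {48, 56}.

{37, 45}, {48, 56}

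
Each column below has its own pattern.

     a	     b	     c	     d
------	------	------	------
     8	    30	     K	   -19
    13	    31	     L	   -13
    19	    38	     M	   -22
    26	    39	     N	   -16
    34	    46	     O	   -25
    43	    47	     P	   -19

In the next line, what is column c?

Q

Column a goes 8, 13, 19, 26, 34, 43 → 53 (differences are 5, 6, 7, … (increasing by 1 each time)).
Column b goes 30, 31, 38, 39, 46, 47 → 54 (alternating steps +1, +7, +1, +7, …).
For the column c, letters move forward 1 place in the alphabet: K, L, M, N, O, P → Q.
Column d goes -19, -13, -22, -16, -25, -19 → -28 (alternating steps +6, −9, +6, −9, …).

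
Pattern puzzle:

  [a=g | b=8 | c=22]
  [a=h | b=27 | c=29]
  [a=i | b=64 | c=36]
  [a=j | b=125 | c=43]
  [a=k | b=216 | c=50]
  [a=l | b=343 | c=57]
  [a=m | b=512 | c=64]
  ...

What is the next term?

For the a, letters move forward 1 place in the alphabet: g, h, i, j, k, l, m → n.
B: perfect cubes: 2³, 3³, 4³, …, so 8, 27, 64, 125, 216, 343, 512 → 729.
C goes 22, 29, 36, 43, 50, 57, 64 → 71 (+7 each step).
So the next term is [a=n | b=729 | c=71].

[a=n | b=729 | c=71]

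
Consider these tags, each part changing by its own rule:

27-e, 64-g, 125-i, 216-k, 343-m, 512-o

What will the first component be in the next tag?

729

First component: perfect cubes: 3³, 4³, 5³, …; 27, 64, 125, 216, 343, 512 → 729.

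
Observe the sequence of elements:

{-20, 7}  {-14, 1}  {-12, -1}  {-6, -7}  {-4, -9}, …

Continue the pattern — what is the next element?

{2, -15}

First value: -20, -14, -12, -6, -4 → 2 (alternating steps +6, +2, +6, +2, …).
For the second value, together with the first value always sums to -13: 7, 1, -1, -7, -9 → -15.
So the next element is {2, -15}.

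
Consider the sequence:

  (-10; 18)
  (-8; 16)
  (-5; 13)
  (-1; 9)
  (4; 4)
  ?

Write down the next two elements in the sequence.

(10; -2), (17; -9)

First entry: differences are 2, 3, 4, … (increasing by 1 each time); -10, -8, -5, -1, 4 → 10 → 17.
Second entry: together with the first entry always sums to 8; 18, 16, 13, 9, 4 → -2 → -9.
Putting the parts together: (10; -2) and then (17; -9).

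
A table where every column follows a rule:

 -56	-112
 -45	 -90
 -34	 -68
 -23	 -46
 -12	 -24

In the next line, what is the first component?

First component: -56, -45, -34, -23, -12 → -1 (+11 each step).

-1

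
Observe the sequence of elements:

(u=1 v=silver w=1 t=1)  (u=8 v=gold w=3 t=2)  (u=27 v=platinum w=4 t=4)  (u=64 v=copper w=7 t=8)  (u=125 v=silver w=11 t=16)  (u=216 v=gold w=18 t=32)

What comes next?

U: 1, 8, 27, 64, 125, 216 → 343 (perfect cubes: 1³, 2³, 3³, …).
V goes silver, gold, platinum, copper, silver, gold → platinum (repeats silver → gold → platinum → copper).
W: each term is the sum of the two before it, so 1, 3, 4, 7, 11, 18 → 29.
For the t, ×2 each step: 1, 2, 4, 8, 16, 32 → 64.
So the next element is (u=343 v=platinum w=29 t=64).

(u=343 v=platinum w=29 t=64)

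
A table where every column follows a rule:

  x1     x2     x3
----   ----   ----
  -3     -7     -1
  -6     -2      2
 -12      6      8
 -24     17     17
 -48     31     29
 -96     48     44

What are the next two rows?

For the column x1, ×2 each step: -3, -6, -12, -24, -48, -96 → -192 → -384.
For the column x2, differences are 5, 8, 11, … (increasing by 3 each time): -7, -2, 6, 17, 31, 48 → 68 → 91.
Column x3: -1, 2, 8, 17, 29, 44 → 62 → 83 (differences are 3, 6, 9, … (increasing by 3 each time)).
Putting the parts together: -192  68  62 and then -384  91  83.

-192  68  62; -384  91  83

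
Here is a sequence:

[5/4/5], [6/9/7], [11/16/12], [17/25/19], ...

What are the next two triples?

[28/36/31], [45/49/50]

First slot — each term is the sum of the two before it: 5, 6, 11, 17 → 28 → 45.
Second slot — perfect squares: 2², 3², 4², …: 4, 9, 16, 25 → 36 → 49.
Third slot — each term is the sum of the two before it: 5, 7, 12, 19 → 31 → 50.
So the next two triples are [28/36/31] and [45/49/50].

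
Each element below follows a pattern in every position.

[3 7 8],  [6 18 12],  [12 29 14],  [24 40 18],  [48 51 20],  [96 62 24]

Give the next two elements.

[192 73 26], [384 84 30]

First value: ×2 each step, so 3, 6, 12, 24, 48, 96 → 192 → 384.
Second value — +11 each step: 7, 18, 29, 40, 51, 62 → 73 → 84.
Third value: alternating steps +4, +2, +4, +2, …; 8, 12, 14, 18, 20, 24 → 26 → 30.
So the next two elements are [192 73 26] and [384 84 30].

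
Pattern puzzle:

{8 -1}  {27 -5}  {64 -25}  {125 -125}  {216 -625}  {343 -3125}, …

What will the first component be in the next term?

First component: perfect cubes: 2³, 3³, 4³, …; 8, 27, 64, 125, 216, 343 → 512.

512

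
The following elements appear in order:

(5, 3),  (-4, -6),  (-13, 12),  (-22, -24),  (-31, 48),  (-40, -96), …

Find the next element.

(-49, 192)

First value — −9 each step: 5, -4, -13, -22, -31, -40 → -49.
Second value — ×(-2) each step: 3, -6, 12, -24, 48, -96 → 192.
So the next element is (-49, 192).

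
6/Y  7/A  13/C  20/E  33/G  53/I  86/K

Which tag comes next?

139/M

First component — each term is the sum of the two before it: 6, 7, 13, 20, 33, 53, 86 → 139.
Letter goes Y, A, C, E, G, I, K → M (letters move forward 2 places in the alphabet, wrapping Z→A).
Putting it together: 139/M.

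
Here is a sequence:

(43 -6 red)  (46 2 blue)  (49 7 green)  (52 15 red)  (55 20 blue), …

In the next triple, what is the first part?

58

First part — +3 each step: 43, 46, 49, 52, 55 → 58.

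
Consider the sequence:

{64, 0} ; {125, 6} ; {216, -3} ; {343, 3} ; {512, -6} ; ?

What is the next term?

First entry: 64, 125, 216, 343, 512 → 729 (perfect cubes: 4³, 5³, 6³, …).
Second entry: alternating steps +6, −9, +6, −9, …, so 0, 6, -3, 3, -6 → 0.
So the next term is {729, 0}.

{729, 0}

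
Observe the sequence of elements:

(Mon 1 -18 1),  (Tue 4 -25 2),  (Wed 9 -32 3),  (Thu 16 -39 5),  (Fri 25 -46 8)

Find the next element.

Day: Mon, Tue, Wed, Thu, Fri → Sat (runs through the weekdays Mon→Sun).
Second part goes 1, 4, 9, 16, 25 → 36 (perfect squares: 1², 2², 3², …).
Third part: −7 each step; -18, -25, -32, -39, -46 → -53.
Fourth part: 1, 2, 3, 5, 8 → 13 (each term is the sum of the two before it).
Putting it together: (Sat 36 -53 13).

(Sat 36 -53 13)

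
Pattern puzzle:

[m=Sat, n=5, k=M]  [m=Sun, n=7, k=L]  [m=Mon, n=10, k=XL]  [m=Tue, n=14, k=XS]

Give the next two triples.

M: Sat, Sun, Mon, Tue → Wed → Thu (runs through the weekdays Mon→Sun).
For the n, differences are 2, 3, 4, … (increasing by 1 each time): 5, 7, 10, 14 → 19 → 25.
K: M, L, XL, XS → S → M (runs through clothing sizes XS→XL).
Putting the parts together: [m=Wed, n=19, k=S] and then [m=Thu, n=25, k=M].

[m=Wed, n=19, k=S], [m=Thu, n=25, k=M]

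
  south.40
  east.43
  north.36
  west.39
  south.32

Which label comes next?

Direction: repeats south → east → north → west, so south, east, north, west, south → east.
For the second component, alternating steps +3, −7, +3, −7, …: 40, 43, 36, 39, 32 → 35.
Combining the parts gives east.35.

east.35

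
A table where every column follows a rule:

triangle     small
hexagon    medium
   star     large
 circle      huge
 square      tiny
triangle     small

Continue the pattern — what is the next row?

Shape: triangle, hexagon, star, circle, square, triangle → hexagon (repeats triangle → hexagon → star → circle → square).
Size — repeats small → medium → large → huge → tiny: small, medium, large, huge, tiny, small → medium.
Combining the parts gives hexagon  medium.

hexagon  medium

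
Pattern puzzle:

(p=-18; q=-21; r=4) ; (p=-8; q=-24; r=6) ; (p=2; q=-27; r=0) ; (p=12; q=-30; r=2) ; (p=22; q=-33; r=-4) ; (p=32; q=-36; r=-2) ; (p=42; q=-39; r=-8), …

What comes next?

(p=52; q=-42; r=-6)

P — +10 each step: -18, -8, 2, 12, 22, 32, 42 → 52.
Q goes -21, -24, -27, -30, -33, -36, -39 → -42 (−3 each step).
R: alternating steps +2, −6, +2, −6, …; 4, 6, 0, 2, -4, -2, -8 → -6.
Combining the parts gives (p=52; q=-42; r=-6).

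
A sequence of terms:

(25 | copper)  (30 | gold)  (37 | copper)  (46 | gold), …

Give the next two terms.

(57 | copper), (70 | gold)

First value: differences are 5, 7, 9, … (increasing by 2 each time); 25, 30, 37, 46 → 57 → 70.
Metal: alternates copper ↔ gold; copper, gold, copper, gold → copper → gold.
Putting the parts together: (57 | copper) and then (70 | gold).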